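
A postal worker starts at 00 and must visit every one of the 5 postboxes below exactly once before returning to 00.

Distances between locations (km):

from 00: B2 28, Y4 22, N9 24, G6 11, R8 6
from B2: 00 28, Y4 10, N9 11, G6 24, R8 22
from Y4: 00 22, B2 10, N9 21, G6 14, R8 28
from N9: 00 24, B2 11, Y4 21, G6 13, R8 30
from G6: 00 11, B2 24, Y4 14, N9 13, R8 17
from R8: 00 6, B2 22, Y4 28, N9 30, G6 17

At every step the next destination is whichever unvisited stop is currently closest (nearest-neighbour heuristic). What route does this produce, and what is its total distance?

00 → [R8:6 / G6:11 / Y4:22 / N9:24 / B2:28] → R8 (6)
R8 → [G6:17 / B2:22 / Y4:28 / N9:30] → G6 (17)
G6 → [N9:13 / Y4:14 / B2:24] → N9 (13)
N9 → [B2:11 / Y4:21] → B2 (11)
B2 → [Y4:10] → Y4 (10)
Return Y4→00: 22.
Total = 6 + 17 + 13 + 11 + 10 + 22 = 79.

Total distance 79 km via the nearest-neighbour route 00 → R8 → G6 → N9 → B2 → Y4 → 00.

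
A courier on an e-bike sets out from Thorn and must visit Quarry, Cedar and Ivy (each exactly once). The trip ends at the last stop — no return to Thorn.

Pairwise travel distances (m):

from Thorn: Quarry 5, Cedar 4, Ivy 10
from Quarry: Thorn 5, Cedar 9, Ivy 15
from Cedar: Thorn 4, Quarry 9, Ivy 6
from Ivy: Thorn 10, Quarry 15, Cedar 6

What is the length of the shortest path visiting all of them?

There are 3! = 6 possible orderings.
Thorn → Quarry → Cedar → Ivy: 5+9+6 = 20
Thorn → Quarry → Ivy → Cedar: 5+15+6 = 26
Thorn → Cedar → Quarry → Ivy: 4+9+15 = 28
Thorn → Cedar → Ivy → Quarry: 4+6+15 = 25
Thorn → Ivy → Quarry → Cedar: 10+15+9 = 34
Thorn → Ivy → Cedar → Quarry: 10+6+9 = 25
The minimum is 20.
One shortest path: Thorn → Quarry → Cedar → Ivy.

Minimum one-way distance = 20 m.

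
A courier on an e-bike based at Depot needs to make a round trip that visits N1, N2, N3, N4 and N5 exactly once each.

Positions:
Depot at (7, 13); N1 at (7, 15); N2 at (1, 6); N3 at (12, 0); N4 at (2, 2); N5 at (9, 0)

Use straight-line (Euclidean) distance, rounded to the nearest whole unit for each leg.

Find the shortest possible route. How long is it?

Depot - N1 - N2 - N3 - N4 - N5 - Depot: 2+11+13+10+7+13 = 56
Depot - N1 - N2 - N3 - N5 - N4 - Depot: 2+11+13+3+7+12 = 48
Depot - N1 - N2 - N4 - N3 - N5 - Depot: 2+11+4+10+3+13 = 43
Depot - N1 - N2 - N4 - N5 - N3 - Depot: 2+11+4+7+3+14 = 41
Depot - N1 - N2 - N5 - N3 - N4 - Depot: 2+11+10+3+10+12 = 48
Depot - N1 - N2 - N5 - N4 - N3 - Depot: 2+11+10+7+10+14 = 54
Depot - N1 - N3 - N2 - N4 - N5 - Depot: 2+16+13+4+7+13 = 55
Depot - N1 - N3 - N2 - N5 - N4 - Depot: 2+16+13+10+7+12 = 60
Depot - N1 - N3 - N4 - N2 - N5 - Depot: 2+16+10+4+10+13 = 55
Depot - N1 - N3 - N4 - N5 - N2 - Depot: 2+16+10+7+10+9 = 54
Depot - N1 - N3 - N5 - N2 - N4 - Depot: 2+16+3+10+4+12 = 47
Depot - N1 - N3 - N5 - N4 - N2 - Depot: 2+16+3+7+4+9 = 41
Depot - N1 - N4 - N2 - N3 - N5 - Depot: 2+14+4+13+3+13 = 49
Depot - N1 - N4 - N2 - N5 - N3 - Depot: 2+14+4+10+3+14 = 47
… (46 more)
The minimum is 41.
One optimal route: Depot → N1 → N2 → N4 → N5 → N3 → Depot (or its reverse).

Shortest round trip = 41.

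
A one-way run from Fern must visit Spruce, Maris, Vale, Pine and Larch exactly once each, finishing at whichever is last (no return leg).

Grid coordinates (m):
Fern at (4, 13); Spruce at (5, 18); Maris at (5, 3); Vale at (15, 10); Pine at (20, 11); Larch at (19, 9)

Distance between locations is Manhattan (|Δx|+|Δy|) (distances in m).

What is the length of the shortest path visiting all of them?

Minimum one-way distance = 46 m.

There are 5! = 120 possible orderings.
Fern - Spruce - Maris - Vale - Pine - Larch: 6+15+17+6+3 = 47
Fern - Spruce - Maris - Vale - Larch - Pine: 6+15+17+5+3 = 46
Fern - Spruce - Maris - Pine - Vale - Larch: 6+15+23+6+5 = 55
Fern - Spruce - Maris - Pine - Larch - Vale: 6+15+23+3+5 = 52
Fern - Spruce - Maris - Larch - Vale - Pine: 6+15+20+5+6 = 52
Fern - Spruce - Maris - Larch - Pine - Vale: 6+15+20+3+6 = 50
Fern - Spruce - Vale - Maris - Pine - Larch: 6+18+17+23+3 = 67
Fern - Spruce - Vale - Maris - Larch - Pine: 6+18+17+20+3 = 64
Fern - Spruce - Vale - Pine - Maris - Larch: 6+18+6+23+20 = 73
Fern - Spruce - Vale - Pine - Larch - Maris: 6+18+6+3+20 = 53
Fern - Spruce - Vale - Larch - Maris - Pine: 6+18+5+20+23 = 72
Fern - Spruce - Vale - Larch - Pine - Maris: 6+18+5+3+23 = 55
Fern - Spruce - Pine - Maris - Vale - Larch: 6+22+23+17+5 = 73
Fern - Spruce - Pine - Maris - Larch - Vale: 6+22+23+20+5 = 76
… (106 more)
The minimum is 46.
One shortest path: Fern → Spruce → Maris → Vale → Larch → Pine.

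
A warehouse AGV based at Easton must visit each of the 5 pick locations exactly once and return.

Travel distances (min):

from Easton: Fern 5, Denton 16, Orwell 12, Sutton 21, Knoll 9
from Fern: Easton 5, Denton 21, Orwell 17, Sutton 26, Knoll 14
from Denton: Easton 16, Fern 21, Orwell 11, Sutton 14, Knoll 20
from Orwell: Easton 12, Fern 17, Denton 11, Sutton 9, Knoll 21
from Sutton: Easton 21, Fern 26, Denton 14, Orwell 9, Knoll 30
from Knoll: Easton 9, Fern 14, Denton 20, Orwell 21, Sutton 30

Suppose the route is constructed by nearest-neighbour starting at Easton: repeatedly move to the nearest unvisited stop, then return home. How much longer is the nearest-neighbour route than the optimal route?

From Easton: Fern=5, Knoll=9, Orwell=12, Denton=16, Sutton=21 → choose Fern (5).
From Fern: Knoll=14, Orwell=17, Denton=21, Sutton=26 → choose Knoll (14).
From Knoll: Denton=20, Orwell=21, Sutton=30 → choose Denton (20).
From Denton: Orwell=11, Sutton=14 → choose Orwell (11).
From Orwell: Sutton=9 → choose Sutton (9).
NN route Easton → Fern → Knoll → Denton → Orwell → Sutton → Easton costs 80.
Optimal: Easton → Fern → Orwell → Sutton → Denton → Knoll → Easton costs 74 (by enumerating all 60 distinct tours).
Excess = 80 − 74 = 6.

6 min longer than the optimal tour.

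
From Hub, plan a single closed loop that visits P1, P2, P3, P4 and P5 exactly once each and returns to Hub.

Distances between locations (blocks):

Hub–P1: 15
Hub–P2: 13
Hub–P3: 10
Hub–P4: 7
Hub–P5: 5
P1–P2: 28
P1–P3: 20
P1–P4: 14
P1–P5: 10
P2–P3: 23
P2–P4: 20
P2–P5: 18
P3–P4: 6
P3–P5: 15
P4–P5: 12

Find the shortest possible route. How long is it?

71 blocks — the shortest possible round trip.

Hub - P1 - P2 - P3 - P4 - P5 - Hub: 15+28+23+6+12+5 = 89
Hub - P1 - P2 - P3 - P5 - P4 - Hub: 15+28+23+15+12+7 = 100
Hub - P1 - P2 - P4 - P3 - P5 - Hub: 15+28+20+6+15+5 = 89
Hub - P1 - P2 - P4 - P5 - P3 - Hub: 15+28+20+12+15+10 = 100
Hub - P1 - P2 - P5 - P3 - P4 - Hub: 15+28+18+15+6+7 = 89
Hub - P1 - P2 - P5 - P4 - P3 - Hub: 15+28+18+12+6+10 = 89
Hub - P1 - P3 - P2 - P4 - P5 - Hub: 15+20+23+20+12+5 = 95
Hub - P1 - P3 - P2 - P5 - P4 - Hub: 15+20+23+18+12+7 = 95
Hub - P1 - P3 - P4 - P2 - P5 - Hub: 15+20+6+20+18+5 = 84
Hub - P1 - P3 - P4 - P5 - P2 - Hub: 15+20+6+12+18+13 = 84
Hub - P1 - P3 - P5 - P2 - P4 - Hub: 15+20+15+18+20+7 = 95
Hub - P1 - P3 - P5 - P4 - P2 - Hub: 15+20+15+12+20+13 = 95
Hub - P1 - P4 - P2 - P3 - P5 - Hub: 15+14+20+23+15+5 = 92
Hub - P1 - P4 - P2 - P5 - P3 - Hub: 15+14+20+18+15+10 = 92
… (46 more)
Hub - P2 - P3 - P4 - P1 - P5 - Hub: 13+23+6+14+10+5 = 71  ← best
The minimum is 71.
One optimal route: Hub → P2 → P3 → P4 → P1 → P5 → Hub (or its reverse).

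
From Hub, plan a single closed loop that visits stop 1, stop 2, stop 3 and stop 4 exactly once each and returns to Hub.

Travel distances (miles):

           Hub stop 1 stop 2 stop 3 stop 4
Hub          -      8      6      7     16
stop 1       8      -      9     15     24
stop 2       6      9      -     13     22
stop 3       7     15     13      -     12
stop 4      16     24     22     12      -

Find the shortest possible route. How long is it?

There are 12 distinct closed tours to check (reversals are equivalent).
Hub-stop 1-stop 2-stop 3-stop 4-Hub: 8+9+13+12+16 = 58
Hub-stop 1-stop 2-stop 4-stop 3-Hub: 8+9+22+12+7 = 58
Hub-stop 1-stop 3-stop 2-stop 4-Hub: 8+15+13+22+16 = 74
Hub-stop 1-stop 3-stop 4-stop 2-Hub: 8+15+12+22+6 = 63
Hub-stop 1-stop 4-stop 2-stop 3-Hub: 8+24+22+13+7 = 74
Hub-stop 1-stop 4-stop 3-stop 2-Hub: 8+24+12+13+6 = 63
Hub-stop 2-stop 1-stop 3-stop 4-Hub: 6+9+15+12+16 = 58
Hub-stop 2-stop 1-stop 4-stop 3-Hub: 6+9+24+12+7 = 58
Hub-stop 2-stop 3-stop 1-stop 4-Hub: 6+13+15+24+16 = 74
Hub-stop 2-stop 4-stop 1-stop 3-Hub: 6+22+24+15+7 = 74
Hub-stop 3-stop 1-stop 2-stop 4-Hub: 7+15+9+22+16 = 69
Hub-stop 3-stop 2-stop 1-stop 4-Hub: 7+13+9+24+16 = 69
The minimum is 58.
One optimal route: Hub → stop 1 → stop 2 → stop 3 → stop 4 → Hub (or its reverse).

58 miles — the shortest possible round trip.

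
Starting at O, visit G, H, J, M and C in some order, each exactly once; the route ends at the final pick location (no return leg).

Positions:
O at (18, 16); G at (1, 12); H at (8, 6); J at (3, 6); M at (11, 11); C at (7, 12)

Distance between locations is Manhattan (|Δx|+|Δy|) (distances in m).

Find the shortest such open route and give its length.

There are 5! = 120 possible orderings.
O - G - H - J - M - C: 21+13+5+13+5 = 57
O - G - H - J - C - M: 21+13+5+10+5 = 54
O - G - H - M - J - C: 21+13+8+13+10 = 65
O - G - H - M - C - J: 21+13+8+5+10 = 57
O - G - H - C - J - M: 21+13+7+10+13 = 64
O - G - H - C - M - J: 21+13+7+5+13 = 59
O - G - J - H - M - C: 21+8+5+8+5 = 47
O - G - J - H - C - M: 21+8+5+7+5 = 46
O - G - J - M - H - C: 21+8+13+8+7 = 57
O - G - J - M - C - H: 21+8+13+5+7 = 54
O - G - J - C - H - M: 21+8+10+7+8 = 54
O - G - J - C - M - H: 21+8+10+5+8 = 52
O - G - M - H - J - C: 21+11+8+5+10 = 55
O - G - M - H - C - J: 21+11+8+7+10 = 57
… (106 more)
O - M - C - G - J - H: 12+5+6+8+5 = 36  ← best
The minimum is 36.
One shortest path: O → M → C → G → J → H.

Shortest open route: 36 m.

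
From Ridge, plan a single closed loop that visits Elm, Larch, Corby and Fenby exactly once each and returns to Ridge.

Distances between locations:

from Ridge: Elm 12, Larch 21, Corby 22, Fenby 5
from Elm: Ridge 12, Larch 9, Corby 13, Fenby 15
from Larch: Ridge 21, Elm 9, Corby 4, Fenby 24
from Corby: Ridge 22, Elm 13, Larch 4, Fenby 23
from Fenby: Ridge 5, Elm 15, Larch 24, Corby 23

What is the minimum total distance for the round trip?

Shortest round trip = 53.

There are 12 distinct closed tours to check (reversals are equivalent).
Ridge-Elm-Larch-Corby-Fenby-Ridge: 12+9+4+23+5 = 53
Ridge-Elm-Larch-Fenby-Corby-Ridge: 12+9+24+23+22 = 90
Ridge-Elm-Corby-Larch-Fenby-Ridge: 12+13+4+24+5 = 58
Ridge-Elm-Corby-Fenby-Larch-Ridge: 12+13+23+24+21 = 93
Ridge-Elm-Fenby-Larch-Corby-Ridge: 12+15+24+4+22 = 77
Ridge-Elm-Fenby-Corby-Larch-Ridge: 12+15+23+4+21 = 75
Ridge-Larch-Elm-Corby-Fenby-Ridge: 21+9+13+23+5 = 71
Ridge-Larch-Elm-Fenby-Corby-Ridge: 21+9+15+23+22 = 90
Ridge-Larch-Corby-Elm-Fenby-Ridge: 21+4+13+15+5 = 58
Ridge-Larch-Fenby-Elm-Corby-Ridge: 21+24+15+13+22 = 95
Ridge-Corby-Elm-Larch-Fenby-Ridge: 22+13+9+24+5 = 73
Ridge-Corby-Larch-Elm-Fenby-Ridge: 22+4+9+15+5 = 55
The minimum is 53.
One optimal route: Ridge → Elm → Larch → Corby → Fenby → Ridge (or its reverse).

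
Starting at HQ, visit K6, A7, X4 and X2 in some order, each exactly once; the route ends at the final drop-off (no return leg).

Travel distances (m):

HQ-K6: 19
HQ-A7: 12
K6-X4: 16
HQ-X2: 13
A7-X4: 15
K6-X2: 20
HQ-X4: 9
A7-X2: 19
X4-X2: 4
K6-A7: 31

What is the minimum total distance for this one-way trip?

There are 4! = 24 possible orderings.
HQ → K6 → A7 → X4 → X2: 19+31+15+4 = 69
HQ → K6 → A7 → X2 → X4: 19+31+19+4 = 73
HQ → K6 → X4 → A7 → X2: 19+16+15+19 = 69
HQ → K6 → X4 → X2 → A7: 19+16+4+19 = 58
HQ → K6 → X2 → A7 → X4: 19+20+19+15 = 73
HQ → K6 → X2 → X4 → A7: 19+20+4+15 = 58
HQ → A7 → K6 → X4 → X2: 12+31+16+4 = 63
HQ → A7 → K6 → X2 → X4: 12+31+20+4 = 67
HQ → A7 → X4 → K6 → X2: 12+15+16+20 = 63
HQ → A7 → X4 → X2 → K6: 12+15+4+20 = 51
HQ → A7 → X2 → K6 → X4: 12+19+20+16 = 67
HQ → A7 → X2 → X4 → K6: 12+19+4+16 = 51
HQ → X4 → K6 → A7 → X2: 9+16+31+19 = 75
HQ → X4 → K6 → X2 → A7: 9+16+20+19 = 64
… (10 more)
The minimum is 51.
One shortest path: HQ → A7 → X4 → X2 → K6.

Minimum one-way distance = 51 m.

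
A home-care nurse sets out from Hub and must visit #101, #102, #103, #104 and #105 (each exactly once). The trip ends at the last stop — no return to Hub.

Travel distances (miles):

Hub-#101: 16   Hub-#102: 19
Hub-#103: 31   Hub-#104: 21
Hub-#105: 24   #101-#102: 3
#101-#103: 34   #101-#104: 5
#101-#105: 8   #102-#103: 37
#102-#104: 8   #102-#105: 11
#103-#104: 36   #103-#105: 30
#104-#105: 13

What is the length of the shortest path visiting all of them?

Shortest open route: 70 miles.

There are 5! = 120 possible orderings.
Hub → #101 → #102 → #103 → #104 → #105: 16+3+37+36+13 = 105
Hub → #101 → #102 → #103 → #105 → #104: 16+3+37+30+13 = 99
Hub → #101 → #102 → #104 → #103 → #105: 16+3+8+36+30 = 93
Hub → #101 → #102 → #104 → #105 → #103: 16+3+8+13+30 = 70
Hub → #101 → #102 → #105 → #103 → #104: 16+3+11+30+36 = 96
Hub → #101 → #102 → #105 → #104 → #103: 16+3+11+13+36 = 79
Hub → #101 → #103 → #102 → #104 → #105: 16+34+37+8+13 = 108
Hub → #101 → #103 → #102 → #105 → #104: 16+34+37+11+13 = 111
Hub → #101 → #103 → #104 → #102 → #105: 16+34+36+8+11 = 105
Hub → #101 → #103 → #104 → #105 → #102: 16+34+36+13+11 = 110
Hub → #101 → #103 → #105 → #102 → #104: 16+34+30+11+8 = 99
Hub → #101 → #103 → #105 → #104 → #102: 16+34+30+13+8 = 101
Hub → #101 → #104 → #102 → #103 → #105: 16+5+8+37+30 = 96
Hub → #101 → #104 → #102 → #105 → #103: 16+5+8+11+30 = 70
… (106 more)
The minimum is 70.
One shortest path: Hub → #101 → #102 → #104 → #105 → #103.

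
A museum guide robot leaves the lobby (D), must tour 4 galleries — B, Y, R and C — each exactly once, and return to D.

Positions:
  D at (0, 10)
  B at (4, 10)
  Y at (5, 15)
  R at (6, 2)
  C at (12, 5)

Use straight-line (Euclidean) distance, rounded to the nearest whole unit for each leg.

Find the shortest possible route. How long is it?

With 4 stops there are 4!/2 = 12 distinct round trips (a route and its reverse cost the same).
D - B - Y - R - C - D: 4+5+13+7+13 = 42
D - B - Y - C - R - D: 4+5+12+7+10 = 38
D - B - R - Y - C - D: 4+8+13+12+13 = 50
D - B - R - C - Y - D: 4+8+7+12+7 = 38
D - B - C - Y - R - D: 4+9+12+13+10 = 48
D - B - C - R - Y - D: 4+9+7+13+7 = 40
D - Y - B - R - C - D: 7+5+8+7+13 = 40
D - Y - B - C - R - D: 7+5+9+7+10 = 38
D - Y - R - B - C - D: 7+13+8+9+13 = 50
D - Y - C - B - R - D: 7+12+9+8+10 = 46
D - R - B - Y - C - D: 10+8+5+12+13 = 48
D - R - Y - B - C - D: 10+13+5+9+13 = 50
The minimum is 38.
One optimal route: D → B → Y → C → R → D (or its reverse).

Minimum total distance: 38.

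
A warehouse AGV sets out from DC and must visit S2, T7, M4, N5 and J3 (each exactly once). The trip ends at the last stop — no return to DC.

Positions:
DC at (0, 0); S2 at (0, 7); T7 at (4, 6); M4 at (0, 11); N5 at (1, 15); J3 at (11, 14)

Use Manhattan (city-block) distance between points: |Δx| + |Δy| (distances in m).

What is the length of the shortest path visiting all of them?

35 m — the minimum one-way total.

There are 5! = 120 possible orderings.
DC→S2→T7→M4→N5→J3: 7+5+9+5+11 = 37
DC→S2→T7→M4→J3→N5: 7+5+9+14+11 = 46
DC→S2→T7→N5→M4→J3: 7+5+12+5+14 = 43
DC→S2→T7→N5→J3→M4: 7+5+12+11+14 = 49
DC→S2→T7→J3→M4→N5: 7+5+15+14+5 = 46
DC→S2→T7→J3→N5→M4: 7+5+15+11+5 = 43
DC→S2→M4→T7→N5→J3: 7+4+9+12+11 = 43
DC→S2→M4→T7→J3→N5: 7+4+9+15+11 = 46
DC→S2→M4→N5→T7→J3: 7+4+5+12+15 = 43
DC→S2→M4→N5→J3→T7: 7+4+5+11+15 = 42
DC→S2→M4→J3→T7→N5: 7+4+14+15+12 = 52
DC→S2→M4→J3→N5→T7: 7+4+14+11+12 = 48
DC→S2→N5→T7→M4→J3: 7+9+12+9+14 = 51
DC→S2→N5→T7→J3→M4: 7+9+12+15+14 = 57
… (106 more)
DC→T7→S2→M4→N5→J3: 10+5+4+5+11 = 35  ← best
The minimum is 35.
One shortest path: DC → T7 → S2 → M4 → N5 → J3.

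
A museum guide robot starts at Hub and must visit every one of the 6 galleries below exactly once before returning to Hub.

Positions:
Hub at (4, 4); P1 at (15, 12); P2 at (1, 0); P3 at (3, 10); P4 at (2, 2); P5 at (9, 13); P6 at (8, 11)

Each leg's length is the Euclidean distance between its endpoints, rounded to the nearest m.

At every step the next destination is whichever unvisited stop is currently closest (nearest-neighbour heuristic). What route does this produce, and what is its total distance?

From Hub: distances to unvisited — P4=3, P2=5, P3=6, P6=8, P5=10, P1=14. Nearest is P4 (3).
From P4: distances to unvisited — P2=2, P3=8, P6=11, P5=13, P1=16. Nearest is P2 (2).
From P2: distances to unvisited — P3=10, P6=13, P5=15, P1=18. Nearest is P3 (10).
From P3: distances to unvisited — P6=5, P5=7, P1=12. Nearest is P6 (5).
From P6: distances to unvisited — P5=2, P1=7. Nearest is P5 (2).
From P5: distances to unvisited — P1=6. Nearest is P1 (6).
Return P1→Hub: 14.
Total = 3 + 2 + 10 + 5 + 2 + 6 + 14 = 42.

42 m along Hub → P4 → P2 → P3 → P6 → P5 → P1 → Hub.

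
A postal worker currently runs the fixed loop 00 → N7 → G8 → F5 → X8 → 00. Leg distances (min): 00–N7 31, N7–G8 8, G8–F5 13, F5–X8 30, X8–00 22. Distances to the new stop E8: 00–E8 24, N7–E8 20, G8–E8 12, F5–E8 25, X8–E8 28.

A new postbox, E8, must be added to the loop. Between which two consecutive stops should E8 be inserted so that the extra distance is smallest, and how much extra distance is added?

Minimum extra distance: 13 min, inserting E8 between 00 and N7.

Insertion cost between consecutive stops i–j is d(i,E8) + d(E8,j) − d(i,j):
  between 00 and N7: 24 + 20 − 31 = 13
  between N7 and G8: 20 + 12 − 8 = 24
  between G8 and F5: 12 + 25 − 13 = 24
  between F5 and X8: 25 + 28 − 30 = 23
  between X8 and 00: 28 + 24 − 22 = 30
Cheapest insertion is between 00 and N7, adding 13.
New total = 104 + 13 = 117.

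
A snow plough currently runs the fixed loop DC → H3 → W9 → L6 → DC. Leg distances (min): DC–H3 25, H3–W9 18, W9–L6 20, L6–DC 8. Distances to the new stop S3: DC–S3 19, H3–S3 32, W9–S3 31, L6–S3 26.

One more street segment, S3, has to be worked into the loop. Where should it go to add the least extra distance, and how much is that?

Adding 26 min by placing S3 on the DC–H3 leg.

Insertion cost between consecutive stops i–j is d(i,S3) + d(S3,j) − d(i,j):
  between DC and H3: 19 + 32 − 25 = 26
  between H3 and W9: 32 + 31 − 18 = 45
  between W9 and L6: 31 + 26 − 20 = 37
  between L6 and DC: 26 + 19 − 8 = 37
Cheapest insertion is between DC and H3, adding 26.
New total = 71 + 26 = 97.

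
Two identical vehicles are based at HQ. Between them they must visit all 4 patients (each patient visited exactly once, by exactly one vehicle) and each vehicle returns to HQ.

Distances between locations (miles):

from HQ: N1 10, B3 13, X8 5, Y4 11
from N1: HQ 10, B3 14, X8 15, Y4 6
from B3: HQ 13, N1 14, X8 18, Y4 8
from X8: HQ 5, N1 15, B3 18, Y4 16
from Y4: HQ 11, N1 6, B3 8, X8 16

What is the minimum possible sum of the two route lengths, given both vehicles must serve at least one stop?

Minimum combined distance: 47 miles.

Check every non-empty split of the stops between the two vehicles; for each half take its own optimal tour:
  {N1} + {B3, X8, Y4}: 20 + 42 = 62
  {B3} + {N1, X8, Y4}: 26 + 37 = 63
  {N1, B3} + {X8, Y4}: 37 + 32 = 69
  {X8} + {N1, B3, Y4}: 10 + 37 = 47
  {N1, X8} + {B3, Y4}: 30 + 32 = 62
  {B3, X8} + {N1, Y4}: 36 + 27 = 63
  … (7 splits in total)
Best: vehicle 1 HQ → X8 → HQ = 10; vehicle 2 HQ → N1 → Y4 → B3 → HQ = 37; combined 47.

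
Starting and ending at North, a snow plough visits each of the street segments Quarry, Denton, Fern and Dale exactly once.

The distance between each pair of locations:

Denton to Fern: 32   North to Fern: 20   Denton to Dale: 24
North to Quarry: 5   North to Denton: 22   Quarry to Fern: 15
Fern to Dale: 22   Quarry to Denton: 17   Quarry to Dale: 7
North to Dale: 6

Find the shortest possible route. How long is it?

With 4 stops there are 4!/2 = 12 distinct round trips (a route and its reverse cost the same).
North → Quarry → Denton → Fern → Dale → North: 5+17+32+22+6 = 82
North → Quarry → Denton → Dale → Fern → North: 5+17+24+22+20 = 88
North → Quarry → Fern → Denton → Dale → North: 5+15+32+24+6 = 82
North → Quarry → Fern → Dale → Denton → North: 5+15+22+24+22 = 88
North → Quarry → Dale → Denton → Fern → North: 5+7+24+32+20 = 88
North → Quarry → Dale → Fern → Denton → North: 5+7+22+32+22 = 88
North → Denton → Quarry → Fern → Dale → North: 22+17+15+22+6 = 82
North → Denton → Quarry → Dale → Fern → North: 22+17+7+22+20 = 88
North → Denton → Fern → Quarry → Dale → North: 22+32+15+7+6 = 82
North → Denton → Dale → Quarry → Fern → North: 22+24+7+15+20 = 88
North → Fern → Quarry → Denton → Dale → North: 20+15+17+24+6 = 82
North → Fern → Denton → Quarry → Dale → North: 20+32+17+7+6 = 82
The minimum is 82.
One optimal route: North → Quarry → Denton → Fern → Dale → North (or its reverse).

82 — the shortest possible round trip.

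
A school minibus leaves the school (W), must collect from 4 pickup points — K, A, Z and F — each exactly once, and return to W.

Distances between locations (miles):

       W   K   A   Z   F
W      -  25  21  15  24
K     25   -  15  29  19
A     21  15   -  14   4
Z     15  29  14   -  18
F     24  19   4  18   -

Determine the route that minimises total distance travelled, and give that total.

With 4 stops there are 4!/2 = 12 distinct round trips (a route and its reverse cost the same).
W-K-A-Z-F-W: 25+15+14+18+24 = 96
W-K-A-F-Z-W: 25+15+4+18+15 = 77
W-K-Z-A-F-W: 25+29+14+4+24 = 96
W-K-Z-F-A-W: 25+29+18+4+21 = 97
W-K-F-A-Z-W: 25+19+4+14+15 = 77
W-K-F-Z-A-W: 25+19+18+14+21 = 97
W-A-K-Z-F-W: 21+15+29+18+24 = 107
W-A-K-F-Z-W: 21+15+19+18+15 = 88
W-A-Z-K-F-W: 21+14+29+19+24 = 107
W-A-F-K-Z-W: 21+4+19+29+15 = 88
W-Z-K-A-F-W: 15+29+15+4+24 = 87
W-Z-A-K-F-W: 15+14+15+19+24 = 87
The minimum is 77.
One optimal route: W → K → A → F → Z → W (or its reverse).

Shortest round trip = 77 miles.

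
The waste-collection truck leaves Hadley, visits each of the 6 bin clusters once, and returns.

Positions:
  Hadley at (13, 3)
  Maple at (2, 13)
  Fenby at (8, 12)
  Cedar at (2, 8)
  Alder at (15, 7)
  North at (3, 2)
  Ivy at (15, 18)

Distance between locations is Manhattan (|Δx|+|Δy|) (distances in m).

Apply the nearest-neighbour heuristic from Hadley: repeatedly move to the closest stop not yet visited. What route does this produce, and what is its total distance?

60 m along Hadley → Alder → Ivy → Fenby → Maple → Cedar → North → Hadley.

At Hadley the remaining stops are Alder 6, North 11, Fenby 14, Cedar 16, Ivy 17, Maple 21; go to Alder.
At Alder the remaining stops are Ivy 11, Fenby 12, Cedar 14, North 17, Maple 19; go to Ivy.
At Ivy the remaining stops are Fenby 13, Maple 18, Cedar 23, North 28; go to Fenby.
At Fenby the remaining stops are Maple 7, Cedar 10, North 15; go to Maple.
At Maple the remaining stops are Cedar 5, North 12; go to Cedar.
At Cedar the remaining stops are North 7; go to North.
Return North→Hadley: 11.
Total = 6 + 11 + 13 + 7 + 5 + 7 + 11 = 60.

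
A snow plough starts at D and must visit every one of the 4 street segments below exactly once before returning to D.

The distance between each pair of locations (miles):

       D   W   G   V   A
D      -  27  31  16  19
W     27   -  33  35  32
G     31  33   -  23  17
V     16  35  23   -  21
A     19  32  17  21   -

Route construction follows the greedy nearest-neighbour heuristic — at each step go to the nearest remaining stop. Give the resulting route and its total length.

At D the remaining stops are V 16, A 19, W 27, G 31; go to V.
At V the remaining stops are A 21, G 23, W 35; go to A.
At A the remaining stops are G 17, W 32; go to G.
At G the remaining stops are W 33; go to W.
Return W→D: 27.
Total = 16 + 21 + 17 + 33 + 27 = 114.

Total distance 114 miles via the nearest-neighbour route D → V → A → G → W → D.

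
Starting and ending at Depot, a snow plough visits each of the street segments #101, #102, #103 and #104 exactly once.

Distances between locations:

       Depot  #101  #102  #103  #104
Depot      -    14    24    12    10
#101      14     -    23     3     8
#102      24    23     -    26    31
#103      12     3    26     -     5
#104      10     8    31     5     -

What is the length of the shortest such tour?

With 4 stops there are 4!/2 = 12 distinct round trips (a route and its reverse cost the same).
Depot - #101 - #102 - #103 - #104 - Depot: 14+23+26+5+10 = 78
Depot - #101 - #102 - #104 - #103 - Depot: 14+23+31+5+12 = 85
Depot - #101 - #103 - #102 - #104 - Depot: 14+3+26+31+10 = 84
Depot - #101 - #103 - #104 - #102 - Depot: 14+3+5+31+24 = 77
Depot - #101 - #104 - #102 - #103 - Depot: 14+8+31+26+12 = 91
Depot - #101 - #104 - #103 - #102 - Depot: 14+8+5+26+24 = 77
Depot - #102 - #101 - #103 - #104 - Depot: 24+23+3+5+10 = 65
Depot - #102 - #101 - #104 - #103 - Depot: 24+23+8+5+12 = 72
Depot - #102 - #103 - #101 - #104 - Depot: 24+26+3+8+10 = 71
Depot - #102 - #104 - #101 - #103 - Depot: 24+31+8+3+12 = 78
Depot - #103 - #101 - #102 - #104 - Depot: 12+3+23+31+10 = 79
Depot - #103 - #102 - #101 - #104 - Depot: 12+26+23+8+10 = 79
The minimum is 65.
One optimal route: Depot → #102 → #101 → #103 → #104 → Depot (or its reverse).

Minimum total distance: 65.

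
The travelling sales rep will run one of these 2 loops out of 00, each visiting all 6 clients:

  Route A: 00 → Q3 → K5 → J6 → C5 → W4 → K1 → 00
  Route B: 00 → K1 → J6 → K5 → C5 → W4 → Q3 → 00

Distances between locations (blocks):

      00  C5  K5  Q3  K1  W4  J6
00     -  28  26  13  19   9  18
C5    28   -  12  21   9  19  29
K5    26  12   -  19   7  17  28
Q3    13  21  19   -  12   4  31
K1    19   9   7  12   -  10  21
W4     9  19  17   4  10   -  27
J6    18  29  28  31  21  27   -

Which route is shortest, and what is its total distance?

Route A: 13 + 19 + 28 + 29 + 19 + 10 + 19 = 137
Route B: 19 + 21 + 28 + 12 + 19 + 4 + 13 = 116

116 blocks — Route B is the shortest.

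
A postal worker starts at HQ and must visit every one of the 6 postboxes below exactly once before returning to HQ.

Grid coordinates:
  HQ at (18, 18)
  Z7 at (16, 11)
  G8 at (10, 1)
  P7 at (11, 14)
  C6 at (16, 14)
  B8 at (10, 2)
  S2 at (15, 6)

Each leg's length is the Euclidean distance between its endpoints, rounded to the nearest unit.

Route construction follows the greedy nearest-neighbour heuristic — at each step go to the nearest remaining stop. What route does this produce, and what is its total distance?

At HQ the remaining stops are C6 4, Z7 7, P7 8, S2 12, B8 18, G8 19; go to C6.
At C6 the remaining stops are Z7 3, P7 5, S2 8, B8 13, G8 14; go to Z7.
At Z7 the remaining stops are S2 5, P7 6, B8 11, G8 12; go to S2.
At S2 the remaining stops are B8 6, G8 7, P7 9; go to B8.
At B8 the remaining stops are G8 1, P7 12; go to G8.
At G8 the remaining stops are P7 13; go to P7.
Return P7→HQ: 8.
Total = 4 + 3 + 5 + 6 + 1 + 13 + 8 = 40.

Total distance 40 via the nearest-neighbour route HQ → C6 → Z7 → S2 → B8 → G8 → P7 → HQ.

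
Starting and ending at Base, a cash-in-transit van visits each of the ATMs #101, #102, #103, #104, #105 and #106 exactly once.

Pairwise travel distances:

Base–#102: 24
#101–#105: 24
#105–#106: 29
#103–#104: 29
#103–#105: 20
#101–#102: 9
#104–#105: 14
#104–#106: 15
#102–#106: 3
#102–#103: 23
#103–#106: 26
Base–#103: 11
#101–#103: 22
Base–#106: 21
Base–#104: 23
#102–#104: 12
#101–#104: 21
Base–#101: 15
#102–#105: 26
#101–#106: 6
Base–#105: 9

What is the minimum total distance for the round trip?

With 6 stops there are 6!/2 = 360 distinct round trips (a route and its reverse cost the same).
Base-#101-#102-#103-#104-#105-#106-Base: 15+9+23+29+14+29+21 = 140
Base-#101-#102-#103-#104-#106-#105-Base: 15+9+23+29+15+29+9 = 129
Base-#101-#102-#103-#105-#104-#106-Base: 15+9+23+20+14+15+21 = 117
Base-#101-#102-#103-#105-#106-#104-Base: 15+9+23+20+29+15+23 = 134
Base-#101-#102-#103-#106-#104-#105-Base: 15+9+23+26+15+14+9 = 111
Base-#101-#102-#103-#106-#105-#104-Base: 15+9+23+26+29+14+23 = 139
Base-#101-#102-#104-#103-#105-#106-Base: 15+9+12+29+20+29+21 = 135
Base-#101-#102-#104-#103-#106-#105-Base: 15+9+12+29+26+29+9 = 129
… (352 more)
Base-#103-#101-#106-#102-#104-#105-Base: 11+22+6+3+12+14+9 = 77  ← best
The minimum is 77.
One optimal route: Base → #103 → #101 → #106 → #102 → #104 → #105 → Base (or its reverse).

Shortest round trip = 77.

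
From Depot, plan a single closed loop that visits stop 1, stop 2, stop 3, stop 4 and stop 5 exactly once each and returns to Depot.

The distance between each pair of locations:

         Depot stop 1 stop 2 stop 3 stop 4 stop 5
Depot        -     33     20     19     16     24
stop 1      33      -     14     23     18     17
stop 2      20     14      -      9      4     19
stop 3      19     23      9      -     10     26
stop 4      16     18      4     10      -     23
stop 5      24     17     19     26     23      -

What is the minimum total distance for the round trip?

Shortest round trip = 88.

With 5 stops there are 5!/2 = 60 distinct round trips (a route and its reverse cost the same).
Depot→stop 1→stop 2→stop 3→stop 4→stop 5→Depot: 33+14+9+10+23+24 = 113
Depot→stop 1→stop 2→stop 3→stop 5→stop 4→Depot: 33+14+9+26+23+16 = 121
Depot→stop 1→stop 2→stop 4→stop 3→stop 5→Depot: 33+14+4+10+26+24 = 111
Depot→stop 1→stop 2→stop 4→stop 5→stop 3→Depot: 33+14+4+23+26+19 = 119
Depot→stop 1→stop 2→stop 5→stop 3→stop 4→Depot: 33+14+19+26+10+16 = 118
Depot→stop 1→stop 2→stop 5→stop 4→stop 3→Depot: 33+14+19+23+10+19 = 118
Depot→stop 1→stop 3→stop 2→stop 4→stop 5→Depot: 33+23+9+4+23+24 = 116
Depot→stop 1→stop 3→stop 2→stop 5→stop 4→Depot: 33+23+9+19+23+16 = 123
Depot→stop 1→stop 3→stop 4→stop 2→stop 5→Depot: 33+23+10+4+19+24 = 113
Depot→stop 1→stop 3→stop 4→stop 5→stop 2→Depot: 33+23+10+23+19+20 = 128
Depot→stop 1→stop 3→stop 5→stop 2→stop 4→Depot: 33+23+26+19+4+16 = 121
Depot→stop 1→stop 3→stop 5→stop 4→stop 2→Depot: 33+23+26+23+4+20 = 129
Depot→stop 1→stop 4→stop 2→stop 3→stop 5→Depot: 33+18+4+9+26+24 = 114
Depot→stop 1→stop 4→stop 2→stop 5→stop 3→Depot: 33+18+4+19+26+19 = 119
… (46 more)
Depot→stop 3→stop 4→stop 2→stop 1→stop 5→Depot: 19+10+4+14+17+24 = 88  ← best
The minimum is 88.
One optimal route: Depot → stop 3 → stop 4 → stop 2 → stop 1 → stop 5 → Depot (or its reverse).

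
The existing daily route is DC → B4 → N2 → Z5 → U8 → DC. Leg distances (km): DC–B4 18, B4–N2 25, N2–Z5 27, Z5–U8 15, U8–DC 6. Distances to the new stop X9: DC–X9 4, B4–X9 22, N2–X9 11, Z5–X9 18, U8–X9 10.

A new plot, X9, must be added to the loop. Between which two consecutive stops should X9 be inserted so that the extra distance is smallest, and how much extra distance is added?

+2 km — insert X9 between N2 and Z5.

Insertion cost between consecutive stops i–j is d(i,X9) + d(X9,j) − d(i,j):
  between DC and B4: 4 + 22 − 18 = 8
  between B4 and N2: 22 + 11 − 25 = 8
  between N2 and Z5: 11 + 18 − 27 = 2
  between Z5 and U8: 18 + 10 − 15 = 13
  between U8 and DC: 10 + 4 − 6 = 8
Cheapest insertion is between N2 and Z5, adding 2.
New total = 91 + 2 = 93.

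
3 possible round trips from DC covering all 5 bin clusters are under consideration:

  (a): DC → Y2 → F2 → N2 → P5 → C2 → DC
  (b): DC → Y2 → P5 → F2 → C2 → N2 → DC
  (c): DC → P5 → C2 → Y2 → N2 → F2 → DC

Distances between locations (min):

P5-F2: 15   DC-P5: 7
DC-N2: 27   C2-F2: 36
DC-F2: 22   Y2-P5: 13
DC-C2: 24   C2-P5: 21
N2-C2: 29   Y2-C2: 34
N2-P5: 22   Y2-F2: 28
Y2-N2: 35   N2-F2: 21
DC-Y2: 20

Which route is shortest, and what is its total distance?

Shortest is (a), total 136 min.

(a): 20 + 28 + 21 + 22 + 21 + 24 = 136
(b): 20 + 13 + 15 + 36 + 29 + 27 = 140
(c): 7 + 21 + 34 + 35 + 21 + 22 = 140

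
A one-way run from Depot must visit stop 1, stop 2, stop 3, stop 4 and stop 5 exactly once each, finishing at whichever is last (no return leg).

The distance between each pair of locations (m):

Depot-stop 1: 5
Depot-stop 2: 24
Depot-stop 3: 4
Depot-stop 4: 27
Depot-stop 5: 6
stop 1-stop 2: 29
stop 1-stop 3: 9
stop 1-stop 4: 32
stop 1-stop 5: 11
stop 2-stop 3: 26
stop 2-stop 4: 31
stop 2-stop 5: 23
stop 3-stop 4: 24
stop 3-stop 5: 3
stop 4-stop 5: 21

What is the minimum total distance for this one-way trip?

Shortest open route: 69 m.

There are 5! = 120 possible orderings.
Depot→stop 1→stop 2→stop 3→stop 4→stop 5: 5+29+26+24+21 = 105
Depot→stop 1→stop 2→stop 3→stop 5→stop 4: 5+29+26+3+21 = 84
Depot→stop 1→stop 2→stop 4→stop 3→stop 5: 5+29+31+24+3 = 92
Depot→stop 1→stop 2→stop 4→stop 5→stop 3: 5+29+31+21+3 = 89
Depot→stop 1→stop 2→stop 5→stop 3→stop 4: 5+29+23+3+24 = 84
Depot→stop 1→stop 2→stop 5→stop 4→stop 3: 5+29+23+21+24 = 102
Depot→stop 1→stop 3→stop 2→stop 4→stop 5: 5+9+26+31+21 = 92
Depot→stop 1→stop 3→stop 2→stop 5→stop 4: 5+9+26+23+21 = 84
Depot→stop 1→stop 3→stop 4→stop 2→stop 5: 5+9+24+31+23 = 92
Depot→stop 1→stop 3→stop 4→stop 5→stop 2: 5+9+24+21+23 = 82
Depot→stop 1→stop 3→stop 5→stop 2→stop 4: 5+9+3+23+31 = 71
Depot→stop 1→stop 3→stop 5→stop 4→stop 2: 5+9+3+21+31 = 69
Depot→stop 1→stop 4→stop 2→stop 3→stop 5: 5+32+31+26+3 = 97
Depot→stop 1→stop 4→stop 2→stop 5→stop 3: 5+32+31+23+3 = 94
… (106 more)
The minimum is 69.
One shortest path: Depot → stop 1 → stop 3 → stop 5 → stop 4 → stop 2.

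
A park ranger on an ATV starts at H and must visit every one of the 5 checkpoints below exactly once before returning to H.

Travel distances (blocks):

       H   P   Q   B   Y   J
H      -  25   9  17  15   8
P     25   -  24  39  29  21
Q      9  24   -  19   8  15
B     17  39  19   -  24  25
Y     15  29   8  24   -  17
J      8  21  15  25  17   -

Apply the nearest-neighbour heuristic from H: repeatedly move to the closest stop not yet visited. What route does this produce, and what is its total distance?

119 blocks along H → J → Q → Y → B → P → H.

At H the remaining stops are J 8, Q 9, Y 15, B 17, P 25; go to J.
At J the remaining stops are Q 15, Y 17, P 21, B 25; go to Q.
At Q the remaining stops are Y 8, B 19, P 24; go to Y.
At Y the remaining stops are B 24, P 29; go to B.
At B the remaining stops are P 39; go to P.
Return P→H: 25.
Total = 8 + 15 + 8 + 24 + 39 + 25 = 119.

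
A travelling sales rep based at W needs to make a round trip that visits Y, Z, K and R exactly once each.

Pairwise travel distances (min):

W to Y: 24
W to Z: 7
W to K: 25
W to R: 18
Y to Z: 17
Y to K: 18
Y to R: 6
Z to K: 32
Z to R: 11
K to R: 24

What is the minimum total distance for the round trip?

Shortest round trip = 67 min.

With 4 stops there are 4!/2 = 12 distinct round trips (a route and its reverse cost the same).
W - Y - Z - K - R - W: 24+17+32+24+18 = 115
W - Y - Z - R - K - W: 24+17+11+24+25 = 101
W - Y - K - Z - R - W: 24+18+32+11+18 = 103
W - Y - K - R - Z - W: 24+18+24+11+7 = 84
W - Y - R - Z - K - W: 24+6+11+32+25 = 98
W - Y - R - K - Z - W: 24+6+24+32+7 = 93
W - Z - Y - K - R - W: 7+17+18+24+18 = 84
W - Z - Y - R - K - W: 7+17+6+24+25 = 79
W - Z - K - Y - R - W: 7+32+18+6+18 = 81
W - Z - R - Y - K - W: 7+11+6+18+25 = 67
W - K - Y - Z - R - W: 25+18+17+11+18 = 89
W - K - Z - Y - R - W: 25+32+17+6+18 = 98
The minimum is 67.
One optimal route: W → Z → R → Y → K → W (or its reverse).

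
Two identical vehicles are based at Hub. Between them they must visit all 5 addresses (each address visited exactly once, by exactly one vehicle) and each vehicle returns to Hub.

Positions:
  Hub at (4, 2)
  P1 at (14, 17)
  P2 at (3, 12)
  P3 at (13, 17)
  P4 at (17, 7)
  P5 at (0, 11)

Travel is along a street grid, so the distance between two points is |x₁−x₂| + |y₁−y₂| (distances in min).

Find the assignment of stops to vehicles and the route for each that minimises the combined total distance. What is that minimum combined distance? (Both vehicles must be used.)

There are 2^4 − 1 = 15 ways to divide the 5 stops into two non-empty groups. For each, the best each vehicle can do is its own shortest tour through its group:
  {P1} + {P2, P3, P4, P5}: 50 + 64 = 114
  {P2} + {P1, P3, P4, P5}: 22 + 64 = 86
  {P1, P2} + {P3, P4, P5}: 52 + 64 = 116
  {P3} + {P1, P2, P4, P5}: 48 + 64 = 112
  {P1, P3} + {P2, P4, P5}: 50 + 54 = 104
  {P2, P3} + {P1, P4, P5}: 50 + 64 = 114
  … (15 splits in total)
  {P1, P3, P4} + {P2, P5}: 56 + 28 = 84  ← best
Best: vehicle 1 Hub → P3 → P1 → P4 → Hub = 56; vehicle 2 Hub → P2 → P5 → Hub = 28; combined 84.

84 min — the smallest possible combined total.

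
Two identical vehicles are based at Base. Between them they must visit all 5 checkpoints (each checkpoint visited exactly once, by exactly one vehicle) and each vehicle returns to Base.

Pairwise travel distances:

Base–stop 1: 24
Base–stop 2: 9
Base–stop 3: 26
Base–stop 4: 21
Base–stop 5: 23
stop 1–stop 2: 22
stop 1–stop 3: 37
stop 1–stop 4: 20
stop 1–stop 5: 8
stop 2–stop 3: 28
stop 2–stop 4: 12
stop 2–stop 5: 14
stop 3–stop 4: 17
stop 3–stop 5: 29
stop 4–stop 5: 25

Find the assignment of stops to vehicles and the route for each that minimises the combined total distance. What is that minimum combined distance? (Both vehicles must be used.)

Try each way of splitting the stops between the two vehicles (each non-empty) and, for each split, find the best tour for each vehicle:
  {stop 1} + {stop 2, stop 3, stop 4, stop 5}: 48 + 90 = 138
  {stop 2} + {stop 1, stop 3, stop 4, stop 5}: 18 + 94 = 112
  {stop 1, stop 2} + {stop 3, stop 4, stop 5}: 55 + 90 = 145
  {stop 3} + {stop 1, stop 2, stop 4, stop 5}: 52 + 72 = 124
  {stop 1, stop 3} + {stop 2, stop 4, stop 5}: 87 + 69 = 156
  {stop 2, stop 3} + {stop 1, stop 4, stop 5}: 63 + 72 = 135
  … (15 splits in total)
Best: vehicle 1 Base → stop 2 → Base = 18; vehicle 2 Base → stop 3 → stop 4 → stop 1 → stop 5 → Base = 94; combined 112.

112 — the smallest possible combined total.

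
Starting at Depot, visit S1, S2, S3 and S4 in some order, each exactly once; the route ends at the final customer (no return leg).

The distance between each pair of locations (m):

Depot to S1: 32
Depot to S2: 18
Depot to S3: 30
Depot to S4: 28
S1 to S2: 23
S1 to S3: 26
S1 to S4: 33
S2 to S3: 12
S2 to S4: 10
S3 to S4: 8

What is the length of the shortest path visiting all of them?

There are 4! = 24 possible orderings.
Depot → S1 → S2 → S3 → S4: 32+23+12+8 = 75
Depot → S1 → S2 → S4 → S3: 32+23+10+8 = 73
Depot → S1 → S3 → S2 → S4: 32+26+12+10 = 80
Depot → S1 → S3 → S4 → S2: 32+26+8+10 = 76
Depot → S1 → S4 → S2 → S3: 32+33+10+12 = 87
Depot → S1 → S4 → S3 → S2: 32+33+8+12 = 85
Depot → S2 → S1 → S3 → S4: 18+23+26+8 = 75
Depot → S2 → S1 → S4 → S3: 18+23+33+8 = 82
Depot → S2 → S3 → S1 → S4: 18+12+26+33 = 89
Depot → S2 → S3 → S4 → S1: 18+12+8+33 = 71
Depot → S2 → S4 → S1 → S3: 18+10+33+26 = 87
Depot → S2 → S4 → S3 → S1: 18+10+8+26 = 62
Depot → S3 → S1 → S2 → S4: 30+26+23+10 = 89
Depot → S3 → S1 → S4 → S2: 30+26+33+10 = 99
… (10 more)
The minimum is 62.
One shortest path: Depot → S2 → S4 → S3 → S1.

Shortest open route: 62 m.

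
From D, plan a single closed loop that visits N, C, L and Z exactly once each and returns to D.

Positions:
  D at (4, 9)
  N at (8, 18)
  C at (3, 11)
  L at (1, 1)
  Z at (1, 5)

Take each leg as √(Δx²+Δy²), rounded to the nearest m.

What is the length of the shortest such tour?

With 4 stops there are 4!/2 = 12 distinct round trips (a route and its reverse cost the same).
D→N→C→L→Z→D: 10+9+10+4+5 = 38
D→N→C→Z→L→D: 10+9+6+4+9 = 38
D→N→L→C→Z→D: 10+18+10+6+5 = 49
D→N→L→Z→C→D: 10+18+4+6+2 = 40
D→N→Z→C→L→D: 10+15+6+10+9 = 50
D→N→Z→L→C→D: 10+15+4+10+2 = 41
D→C→N→L→Z→D: 2+9+18+4+5 = 38
D→C→N→Z→L→D: 2+9+15+4+9 = 39
D→C→L→N→Z→D: 2+10+18+15+5 = 50
D→C→Z→N→L→D: 2+6+15+18+9 = 50
D→L→N→C→Z→D: 9+18+9+6+5 = 47
D→L→C→N→Z→D: 9+10+9+15+5 = 48
The minimum is 38.
One optimal route: D → N → C → L → Z → D (or its reverse).

38 m — the shortest possible round trip.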